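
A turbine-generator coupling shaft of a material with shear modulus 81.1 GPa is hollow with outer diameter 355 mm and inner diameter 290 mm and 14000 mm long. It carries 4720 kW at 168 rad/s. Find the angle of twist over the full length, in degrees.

0.321°

ω = 168 rad/s, so T = P/ω = 4720×10³ / 168.0 = 28100 N·m.
J = π(d_o⁴ − d_i⁴)/32 = π(0.355⁴ − 0.290⁴)/32 = 8.649×10^-4 m⁴.
θ = T·L/(G·J) = 28100 × 14.0 / (81.1×10⁹ × 8.649×10^-4) = 5.608×10^-3 rad.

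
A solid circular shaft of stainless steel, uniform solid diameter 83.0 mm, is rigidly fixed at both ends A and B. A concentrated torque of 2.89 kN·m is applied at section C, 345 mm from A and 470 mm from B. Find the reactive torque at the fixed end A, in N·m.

1670 N·m

With uniform GJ and both ends fixed, compatibility θ_AC = θ_CB gives T_A·a = T_B·b, together with T_A + T_B = T₀.
T_A = T₀·b/(a+b) = 2890·470/815.0 = 1667 N·m; T_B = 1223 N·m.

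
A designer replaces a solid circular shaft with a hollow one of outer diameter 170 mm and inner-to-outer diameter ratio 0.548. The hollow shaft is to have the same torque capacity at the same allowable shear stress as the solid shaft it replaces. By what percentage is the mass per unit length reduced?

Equal τ_max and T ⇒ the solid shaft needs d_s³ = d_o³(1−k⁴), so d_s = 170·(1−0.548⁴)^(1/3) = 164.7 mm.
Area ratio A_h/A_s = d_o²(1−k²)/d_s² = (1−k²)/(1−k⁴)^(2/3) = 0.7452.
Mass saving = 1 − 0.7452 = 25.5 %.

25.5 %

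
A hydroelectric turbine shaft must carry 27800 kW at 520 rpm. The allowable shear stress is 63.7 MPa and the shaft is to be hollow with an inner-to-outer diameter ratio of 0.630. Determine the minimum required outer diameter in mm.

365 mm

ω = 2π·520/60 = 54.45 rad/s, so T = P/ω = 27800×10³ / 54.45 = 510500 N·m.
For a hollow shaft with d_i/d_o = 0.630: τ_max = 16T/(π d_o³ (1−k⁴)), so d_o = [16T/(π τ_allow (1−k⁴))]^(1/3) = [16·510500/(π·6.37×10^7·0.8425)]^(1/3) = 0.3646 m.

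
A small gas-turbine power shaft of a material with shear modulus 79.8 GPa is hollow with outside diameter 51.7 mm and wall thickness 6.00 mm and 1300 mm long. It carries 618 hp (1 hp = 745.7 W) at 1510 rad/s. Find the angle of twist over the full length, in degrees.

ω = 1510 rad/s, so T = P/ω = 618×745.7 / 1510 = 305.2 N·m.
J = π(d_o⁴ − d_i⁴)/32 = π(0.0517⁴ − 0.0397⁴)/32 = 4.575×10^-7 m⁴.
θ = T·L/(G·J) = 305.2 × 1.30 / (79.8×10⁹ × 4.575×10^-7) = 0.01087 rad.

0.623°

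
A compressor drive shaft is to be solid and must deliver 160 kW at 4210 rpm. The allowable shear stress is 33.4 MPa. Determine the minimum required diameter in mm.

38.1 mm

ω = 2π·4210/60 = 440.9 rad/s, so T = P/ω = 160×10³ / 440.9 = 362.9 N·m.
For a solid shaft τ_max = 16T/(πd³), so d = (16T/(π τ_allow))^(1/3) = (16·362.9/(π·3.34×10^7))^(1/3) = 0.03811 m.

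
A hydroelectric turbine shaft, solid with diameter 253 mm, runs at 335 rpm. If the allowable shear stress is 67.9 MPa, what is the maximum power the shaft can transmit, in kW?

7570 kW

J = πd⁴/32 = π(0.253)⁴/32 = 4.022×10^-4 m⁴.
T_max = τ_allow·J/r = 6.79×10^7 × 4.022×10^-4 / 0.127 = 215900 N·m.
ω = 2π·335/60 = 35.08 rad/s, so P_max = T_max·ω = 7.574×10^6 W.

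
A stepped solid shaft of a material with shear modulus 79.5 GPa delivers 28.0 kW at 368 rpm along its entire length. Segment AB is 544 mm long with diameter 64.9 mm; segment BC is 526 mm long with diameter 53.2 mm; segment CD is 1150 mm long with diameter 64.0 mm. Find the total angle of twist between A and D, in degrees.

ω = 2π·368/60 = 38.54 rad/s, so T = P/ω = 28.0×10³ / 38.54 = 726.6 N·m.
J_AB = π(0.0649)⁴/32 = 1.74×10^-6 m⁴; J_BC = π(0.0532)⁴/32 = 7.86×10^-7 m⁴; J_CD = π(0.0640)⁴/32 = 1.65×10^-6 m⁴.
θ = (T/G)·Σ L_i/J_i = (726.6/79.5×10⁹)·(0.544/1.74×10^-6 + 0.526/7.86×10^-7 + 1.15/1.65×10^-6) = 0.01535 rad.

0.879°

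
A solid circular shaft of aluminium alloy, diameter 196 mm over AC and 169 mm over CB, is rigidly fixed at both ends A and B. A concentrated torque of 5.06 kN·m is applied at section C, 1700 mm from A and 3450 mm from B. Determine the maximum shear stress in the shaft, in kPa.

Compatibility: T_A·a/J_AC = T_B·b/J_CB with T_A + T_B = T₀.
J_AC = 1.45×10^-4 m⁴, J_CB = 8.01×10^-5 m⁴, so T_A = T₀·(J_AC/a)/((J_AC/a)+(J_CB/b)) = 3977 N·m, T_B = 1083 N·m.
τ in each portion: τ_AC = 2.69×10^6 Pa, τ_CB = 1.14×10^6 Pa; maximum is in AC.
τ_max = T_AC·r/J = 3977·0.0980/1.45×10^-4 = 2.690×10^6 Pa.

2690 kPa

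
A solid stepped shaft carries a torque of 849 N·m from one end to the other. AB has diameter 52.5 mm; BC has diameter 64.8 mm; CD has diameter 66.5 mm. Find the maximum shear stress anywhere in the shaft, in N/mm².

Under the same torque, τ_max = 16T/(πd³) is largest where d is smallest — segment AB (d = 52.5 mm).
τ_max = 16·849.0/(π·(0.0525)³) = 2.988×10^7 Pa.

29.9 N/mm²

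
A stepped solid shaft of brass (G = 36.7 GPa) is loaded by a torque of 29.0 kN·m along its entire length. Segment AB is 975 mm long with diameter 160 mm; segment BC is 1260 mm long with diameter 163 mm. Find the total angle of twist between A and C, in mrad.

J_AB = π(0.160)⁴/32 = 6.43×10^-5 m⁴; J_BC = π(0.163)⁴/32 = 6.93×10^-5 m⁴.
θ = (T/G)·Σ L_i/J_i = (29000/36.7×10⁹)·(0.975/6.43×10^-5 + 1.26/6.93×10^-5) = 0.02634 rad.

26.3 mrad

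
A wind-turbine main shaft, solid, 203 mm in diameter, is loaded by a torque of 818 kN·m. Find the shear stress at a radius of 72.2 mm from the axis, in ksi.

J = πd⁴/32 = π(0.203)⁴/32 = 1.667×10^-4 m⁴.
Shear stress varies linearly with radius: τ = T·r/J = 818000 × 0.0722 / 1.667×10^-4 = 3.542×10^8 Pa.

51.4 ksi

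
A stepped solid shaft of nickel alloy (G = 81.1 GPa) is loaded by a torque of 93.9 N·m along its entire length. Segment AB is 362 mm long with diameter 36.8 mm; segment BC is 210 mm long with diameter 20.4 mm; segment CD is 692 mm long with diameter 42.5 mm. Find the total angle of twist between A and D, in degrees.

1.10°

J_AB = π(0.0368)⁴/32 = 1.80×10^-7 m⁴; J_BC = π(0.0204)⁴/32 = 1.70×10^-8 m⁴; J_CD = π(0.0425)⁴/32 = 3.20×10^-7 m⁴.
θ = (T/G)·Σ L_i/J_i = (93.90/81.1×10⁹)·(0.362/1.80×10^-7 + 0.210/1.70×10^-8 + 0.692/3.20×10^-7) = 0.01913 rad.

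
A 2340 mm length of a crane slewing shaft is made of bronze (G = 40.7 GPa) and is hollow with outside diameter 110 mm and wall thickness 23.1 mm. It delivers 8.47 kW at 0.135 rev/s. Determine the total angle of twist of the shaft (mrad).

45.0 mrad

ω = 2π·0.135 = 0.8482 rad/s, so T = P/ω = 8.47×10³ / 0.8482 = 9985 N·m.
J = π(d_o⁴ − d_i⁴)/32 = π(0.110⁴ − 0.0638⁴)/32 = 1.275×10^-5 m⁴.
θ = T·L/(G·J) = 9985 × 2.34 / (40.7×10⁹ × 1.275×10^-5) = 0.04504 rad.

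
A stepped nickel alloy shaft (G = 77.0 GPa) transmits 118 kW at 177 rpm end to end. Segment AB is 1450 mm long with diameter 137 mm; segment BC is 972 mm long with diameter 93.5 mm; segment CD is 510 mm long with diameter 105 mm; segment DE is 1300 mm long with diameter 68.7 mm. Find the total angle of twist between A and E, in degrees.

ω = 2π·177/60 = 18.54 rad/s, so T = P/ω = 118×10³ / 18.54 = 6366 N·m.
J_AB = π(0.137)⁴/32 = 3.46×10^-5 m⁴; J_BC = π(0.0935)⁴/32 = 7.50×10^-6 m⁴; J_CD = π(0.105)⁴/32 = 1.19×10^-5 m⁴; J_DE = π(0.0687)⁴/32 = 2.19×10^-6 m⁴.
θ = (T/G)·Σ L_i/J_i = (6366/77.0×10⁹)·(1.45/3.46×10^-5 + 0.972/7.50×10^-6 + 0.510/1.19×10^-5 + 1.30/2.19×10^-6) = 0.06686 rad.

3.83°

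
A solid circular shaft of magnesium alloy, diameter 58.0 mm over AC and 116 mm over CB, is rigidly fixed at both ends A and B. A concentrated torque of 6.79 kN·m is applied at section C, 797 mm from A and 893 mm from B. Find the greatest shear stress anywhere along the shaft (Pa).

2.07e7 Pa

Compatibility: T_A·a/J_AC = T_B·b/J_CB with T_A + T_B = T₀.
J_AC = 1.11×10^-6 m⁴, J_CB = 1.78×10^-5 m⁴, so T_A = T₀·(J_AC/a)/((J_AC/a)+(J_CB/b)) = 444.4 N·m, T_B = 6346 N·m.
τ in each portion: τ_AC = 1.16×10^7 Pa, τ_CB = 2.07×10^7 Pa; maximum is in CB.
τ_max = T_CB·r/J = 6346·0.0580/1.78×10^-5 = 2.070×10^7 Pa.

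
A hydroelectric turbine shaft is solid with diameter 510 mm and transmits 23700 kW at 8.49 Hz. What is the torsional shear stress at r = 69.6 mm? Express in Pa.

4.66e6 Pa

ω = 2π·8.49 = 53.34 rad/s, so T = P/ω = 23700×10³ / 53.34 = 444300 N·m.
J = πd⁴/32 = π(0.510)⁴/32 = 6.642×10^-3 m⁴.
Shear stress varies linearly with radius: τ = T·r/J = 444300 × 0.0696 / 6.642×10^-3 = 4.656×10^6 Pa.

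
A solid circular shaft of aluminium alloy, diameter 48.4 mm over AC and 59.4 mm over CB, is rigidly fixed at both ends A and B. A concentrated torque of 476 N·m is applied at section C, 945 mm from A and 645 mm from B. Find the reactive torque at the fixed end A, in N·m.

110 N·m

Compatibility: T_A·a/J_AC = T_B·b/J_CB with T_A + T_B = T₀.
J_AC = 5.39×10^-7 m⁴, J_CB = 1.22×10^-6 m⁴, so T_A = T₀·(J_AC/a)/((J_AC/a)+(J_CB/b)) = 110.1 N·m, T_B = 365.9 N·m.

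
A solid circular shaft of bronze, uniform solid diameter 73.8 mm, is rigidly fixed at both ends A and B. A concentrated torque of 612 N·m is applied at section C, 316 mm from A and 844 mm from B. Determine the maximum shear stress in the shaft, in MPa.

5.64 MPa

With uniform GJ and both ends fixed, compatibility θ_AC = θ_CB gives T_A·a = T_B·b, together with T_A + T_B = T₀.
T_A = T₀·b/(a+b) = 612.0·844/1160 = 445.3 N·m; T_B = 166.7 N·m.
τ in each portion: τ_AC = 5.64×10^6 Pa, τ_CB = 2.11×10^6 Pa; maximum is in AC.
τ_max = T_AC·r/J = 445.3·0.0369/2.91×10^-6 = 5.642×10^6 Pa.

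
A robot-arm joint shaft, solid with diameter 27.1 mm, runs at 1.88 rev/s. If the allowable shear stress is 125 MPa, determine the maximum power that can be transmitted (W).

5770 W

J = πd⁴/32 = π(0.0271)⁴/32 = 5.295×10^-8 m⁴.
T_max = τ_allow·J/r = 1.25×10^8 × 5.295×10^-8 / 0.0136 = 488.5 N·m.
ω = 2π·1.88 = 11.81 rad/s, so P_max = T_max·ω = 5770 W.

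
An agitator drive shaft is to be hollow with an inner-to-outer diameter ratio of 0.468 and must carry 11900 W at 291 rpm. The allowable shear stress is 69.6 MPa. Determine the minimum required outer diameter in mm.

ω = 2π·291/60 = 30.47 rad/s, so T = P/ω = 11900 / 30.47 = 390.5 N·m.
For a hollow shaft with d_i/d_o = 0.468: τ_max = 16T/(π d_o³ (1−k⁴)), so d_o = [16T/(π τ_allow (1−k⁴))]^(1/3) = [16·390.5/(π·6.96×10^7·0.9520)]^(1/3) = 0.03108 m.

31.1 mm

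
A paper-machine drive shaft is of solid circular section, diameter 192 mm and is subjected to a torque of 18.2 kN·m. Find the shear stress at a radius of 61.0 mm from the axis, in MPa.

J = πd⁴/32 = π(0.192)⁴/32 = 1.334×10^-4 m⁴.
Shear stress varies linearly with radius: τ = T·r/J = 18200 × 0.0610 / 1.334×10^-4 = 8.321×10^6 Pa.

8.32 MPa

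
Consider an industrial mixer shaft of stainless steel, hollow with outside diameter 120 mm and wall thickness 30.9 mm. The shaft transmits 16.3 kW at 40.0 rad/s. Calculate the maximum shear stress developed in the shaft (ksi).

0.184 ksi

ω = 40.0 rad/s, so T = P/ω = 16.3×10³ / 40.00 = 407.5 N·m.
J = π(d_o⁴ − d_i⁴)/32 = π(0.120⁴ − 0.0582⁴)/32 = 1.923×10^-5 m⁴.
τ_max = T·r/J = 407.5 × 0.0600 / 1.923×10^-5 = 1.271×10^6 Pa.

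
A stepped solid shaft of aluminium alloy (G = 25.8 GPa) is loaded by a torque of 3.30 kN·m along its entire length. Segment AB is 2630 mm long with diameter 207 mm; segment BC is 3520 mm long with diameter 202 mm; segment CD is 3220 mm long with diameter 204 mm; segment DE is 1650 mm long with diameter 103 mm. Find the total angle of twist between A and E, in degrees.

1.50°

J_AB = π(0.207)⁴/32 = 1.80×10^-4 m⁴; J_BC = π(0.202)⁴/32 = 1.63×10^-4 m⁴; J_CD = π(0.204)⁴/32 = 1.70×10^-4 m⁴; J_DE = π(0.103)⁴/32 = 1.10×10^-5 m⁴.
θ = (T/G)·Σ L_i/J_i = (3300/25.8×10⁹)·(2.63/1.80×10^-4 + 3.52/1.63×10^-4 + 3.22/1.70×10^-4 + 1.65/1.10×10^-5) = 0.02614 rad.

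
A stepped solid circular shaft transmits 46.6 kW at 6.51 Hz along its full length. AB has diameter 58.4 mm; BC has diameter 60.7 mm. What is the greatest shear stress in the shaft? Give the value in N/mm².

29.1 N/mm²

ω = 2π·6.51 = 40.90 rad/s, so T = P/ω = 46.6×10³ / 40.90 = 1139 N·m.
Under the same torque, τ_max = 16T/(πd³) is largest where d is smallest — segment AB (d = 58.4 mm).
τ_max = 16·1139/(π·(0.0584)³) = 2.913×10^7 Pa.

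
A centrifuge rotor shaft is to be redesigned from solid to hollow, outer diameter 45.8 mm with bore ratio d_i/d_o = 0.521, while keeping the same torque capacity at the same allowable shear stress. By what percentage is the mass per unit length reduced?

23.3 %

Equal τ_max and T ⇒ the solid shaft needs d_s³ = d_o³(1−k⁴), so d_s = 45.8·(1−0.521⁴)^(1/3) = 44.65 mm.
Area ratio A_h/A_s = d_o²(1−k²)/d_s² = (1−k²)/(1−k⁴)^(2/3) = 0.7667.
Mass saving = 1 − 0.7667 = 23.3 %.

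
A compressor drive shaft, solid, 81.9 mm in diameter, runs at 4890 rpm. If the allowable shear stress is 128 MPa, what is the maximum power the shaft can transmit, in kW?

J = πd⁴/32 = π(0.0819)⁴/32 = 4.417×10^-6 m⁴.
T_max = τ_allow·J/r = 1.28×10^8 × 4.417×10^-6 / 0.0410 = 13810 N·m.
ω = 2π·4890/60 = 512.1 rad/s, so P_max = T_max·ω = 7.070×10^6 W.

7070 kW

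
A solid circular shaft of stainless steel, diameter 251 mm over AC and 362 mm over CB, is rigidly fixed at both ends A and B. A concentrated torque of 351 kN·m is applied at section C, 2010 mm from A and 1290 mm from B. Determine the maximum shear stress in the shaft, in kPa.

Compatibility: T_A·a/J_AC = T_B·b/J_CB with T_A + T_B = T₀.
J_AC = 3.90×10^-4 m⁴, J_CB = 1.69×10^-3 m⁴, so T_A = T₀·(J_AC/a)/((J_AC/a)+(J_CB/b)) = 45340 N·m, T_B = 305700 N·m.
τ in each portion: τ_AC = 1.46×10^7 Pa, τ_CB = 3.28×10^7 Pa; maximum is in CB.
τ_max = T_CB·r/J = 305700·0.181/1.69×10^-3 = 3.282×10^7 Pa.

32800 kPa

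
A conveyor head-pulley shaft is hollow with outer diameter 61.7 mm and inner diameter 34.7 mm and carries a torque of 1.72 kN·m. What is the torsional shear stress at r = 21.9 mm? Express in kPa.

J = π(d_o⁴ − d_i⁴)/32 = π(0.0617⁴ − 0.0347⁴)/32 = 1.280×10^-6 m⁴.
Shear stress varies linearly with radius: τ = T·r/J = 1720 × 0.0219 / 1.280×10^-6 = 2.942×10^7 Pa.

29400 kPa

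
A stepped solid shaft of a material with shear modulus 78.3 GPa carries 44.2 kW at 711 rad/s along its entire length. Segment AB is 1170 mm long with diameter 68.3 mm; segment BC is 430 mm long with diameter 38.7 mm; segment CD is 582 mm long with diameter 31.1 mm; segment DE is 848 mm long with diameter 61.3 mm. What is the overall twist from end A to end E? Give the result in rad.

0.00750 rad

ω = 711 rad/s, so T = P/ω = 44.2×10³ / 711.0 = 62.17 N·m.
J_AB = π(0.0683)⁴/32 = 2.14×10^-6 m⁴; J_BC = π(0.0387)⁴/32 = 2.20×10^-7 m⁴; J_CD = π(0.0311)⁴/32 = 9.18×10^-8 m⁴; J_DE = π(0.0613)⁴/32 = 1.39×10^-6 m⁴.
θ = (T/G)·Σ L_i/J_i = (62.17/78.3×10⁹)·(1.17/2.14×10^-6 + 0.430/2.20×10^-7 + 0.582/9.18×10^-8 + 0.848/1.39×10^-6) = 7.502×10^-3 rad.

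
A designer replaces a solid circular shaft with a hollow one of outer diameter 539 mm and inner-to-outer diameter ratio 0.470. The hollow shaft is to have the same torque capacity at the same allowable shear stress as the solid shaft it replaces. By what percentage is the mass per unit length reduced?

19.4 %

Equal τ_max and T ⇒ the solid shaft needs d_s³ = d_o³(1−k⁴), so d_s = 539·(1−0.470⁴)^(1/3) = 530.1 mm.
Area ratio A_h/A_s = d_o²(1−k²)/d_s² = (1−k²)/(1−k⁴)^(2/3) = 0.8055.
Mass saving = 1 − 0.8055 = 19.4 %.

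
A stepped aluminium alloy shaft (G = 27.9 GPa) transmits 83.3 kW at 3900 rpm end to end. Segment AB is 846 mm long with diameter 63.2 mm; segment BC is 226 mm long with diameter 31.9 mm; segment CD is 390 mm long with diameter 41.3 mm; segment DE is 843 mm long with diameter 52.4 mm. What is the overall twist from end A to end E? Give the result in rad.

ω = 2π·3900/60 = 408.4 rad/s, so T = P/ω = 83.3×10³ / 408.4 = 204.0 N·m.
J_AB = π(0.0632)⁴/32 = 1.57×10^-6 m⁴; J_BC = π(0.0319)⁴/32 = 1.02×10^-7 m⁴; J_CD = π(0.0413)⁴/32 = 2.86×10^-7 m⁴; J_DE = π(0.0524)⁴/32 = 7.40×10^-7 m⁴.
θ = (T/G)·Σ L_i/J_i = (204.0/27.9×10⁹)·(0.846/1.57×10^-6 + 0.226/1.02×10^-7 + 0.390/2.86×10^-7 + 0.843/7.40×10^-7) = 0.03851 rad.

0.0385 rad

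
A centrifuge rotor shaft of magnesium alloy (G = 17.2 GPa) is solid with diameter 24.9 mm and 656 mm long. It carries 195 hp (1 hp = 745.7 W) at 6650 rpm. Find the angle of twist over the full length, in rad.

ω = 2π·6650/60 = 696.4 rad/s, so T = P/ω = 195×745.7 / 696.4 = 208.8 N·m.
J = πd⁴/32 = π(0.0249)⁴/32 = 3.774×10^-8 m⁴.
θ = T·L/(G·J) = 208.8 × 0.656 / (17.2×10⁹ × 3.774×10^-8) = 0.2110 rad.

0.211 rad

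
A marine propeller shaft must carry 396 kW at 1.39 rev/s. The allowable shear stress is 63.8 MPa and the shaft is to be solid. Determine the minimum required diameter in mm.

ω = 2π·1.39 = 8.734 rad/s, so T = P/ω = 396×10³ / 8.734 = 45340 N·m.
For a solid shaft τ_max = 16T/(πd³), so d = (16T/(π τ_allow))^(1/3) = (16·45340/(π·6.38×10^7))^(1/3) = 0.1535 m.

154 mm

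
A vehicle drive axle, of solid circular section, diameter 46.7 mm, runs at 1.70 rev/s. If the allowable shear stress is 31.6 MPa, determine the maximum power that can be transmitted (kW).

J = πd⁴/32 = π(0.0467)⁴/32 = 4.669×10^-7 m⁴.
T_max = τ_allow·J/r = 3.16×10^7 × 4.669×10^-7 / 0.0234 = 631.9 N·m.
ω = 2π·1.70 = 10.68 rad/s, so P_max = T_max·ω = 6750 W.

6.75 kW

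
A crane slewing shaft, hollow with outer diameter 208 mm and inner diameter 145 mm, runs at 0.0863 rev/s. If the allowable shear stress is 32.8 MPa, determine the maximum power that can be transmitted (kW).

24.0 kW

J = π(d_o⁴ − d_i⁴)/32 = π(0.208⁴ − 0.145⁴)/32 = 1.404×10^-4 m⁴.
T_max = τ_allow·J/r = 3.28×10^7 × 1.404×10^-4 / 0.104 = 44270 N·m.
ω = 2π·0.0863 = 0.5422 rad/s, so P_max = T_max·ω = 2.400×10^4 W.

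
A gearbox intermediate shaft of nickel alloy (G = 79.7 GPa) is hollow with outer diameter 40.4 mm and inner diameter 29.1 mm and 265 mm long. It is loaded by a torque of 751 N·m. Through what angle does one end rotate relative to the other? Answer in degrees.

J = π(d_o⁴ − d_i⁴)/32 = π(0.0404⁴ − 0.0291⁴)/32 = 1.911×10^-7 m⁴.
θ = T·L/(G·J) = 751.0 × 0.265 / (79.7×10⁹ × 1.911×10^-7) = 0.01306 rad.

0.749°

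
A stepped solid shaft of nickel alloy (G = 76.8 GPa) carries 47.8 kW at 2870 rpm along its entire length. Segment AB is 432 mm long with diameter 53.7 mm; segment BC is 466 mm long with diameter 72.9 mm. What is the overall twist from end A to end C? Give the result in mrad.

1.44 mrad

ω = 2π·2870/60 = 300.5 rad/s, so T = P/ω = 47.8×10³ / 300.5 = 159.0 N·m.
J_AB = π(0.0537)⁴/32 = 8.16×10^-7 m⁴; J_BC = π(0.0729)⁴/32 = 2.77×10^-6 m⁴.
θ = (T/G)·Σ L_i/J_i = (159.0/76.8×10⁹)·(0.432/8.16×10^-7 + 0.466/2.77×10^-6) = 1.444×10^-3 rad.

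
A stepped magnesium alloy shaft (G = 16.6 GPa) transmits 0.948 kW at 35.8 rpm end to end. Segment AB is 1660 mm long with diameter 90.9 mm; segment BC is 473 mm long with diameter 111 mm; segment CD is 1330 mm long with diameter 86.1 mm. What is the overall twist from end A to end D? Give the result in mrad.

8.01 mrad

ω = 2π·35.8/60 = 3.749 rad/s, so T = P/ω = 0.948×10³ / 3.749 = 252.9 N·m.
J_AB = π(0.0909)⁴/32 = 6.70×10^-6 m⁴; J_BC = π(0.111)⁴/32 = 1.49×10^-5 m⁴; J_CD = π(0.0861)⁴/32 = 5.40×10^-6 m⁴.
θ = (T/G)·Σ L_i/J_i = (252.9/16.6×10⁹)·(1.66/6.70×10^-6 + 0.473/1.49×10^-5 + 1.33/5.40×10^-6) = 8.011×10^-3 rad.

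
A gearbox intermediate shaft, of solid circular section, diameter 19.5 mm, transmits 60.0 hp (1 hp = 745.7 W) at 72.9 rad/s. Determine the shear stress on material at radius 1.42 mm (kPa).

ω = 72.9 rad/s, so T = P/ω = 60.0×745.7 / 72.90 = 613.7 N·m.
J = πd⁴/32 = π(0.0195)⁴/32 = 1.420×10^-8 m⁴.
Shear stress varies linearly with radius: τ = T·r/J = 613.7 × 0.00142 / 1.420×10^-8 = 6.140×10^7 Pa.

61400 kPa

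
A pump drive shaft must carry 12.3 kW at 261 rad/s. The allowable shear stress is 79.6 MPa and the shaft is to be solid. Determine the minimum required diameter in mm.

14.4 mm

ω = 261 rad/s, so T = P/ω = 12.3×10³ / 261.0 = 47.13 N·m.
For a solid shaft τ_max = 16T/(πd³), so d = (16T/(π τ_allow))^(1/3) = (16·47.13/(π·7.96×10^7))^(1/3) = 0.01445 m.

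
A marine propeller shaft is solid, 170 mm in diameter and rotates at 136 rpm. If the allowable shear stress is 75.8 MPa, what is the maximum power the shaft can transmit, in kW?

J = πd⁴/32 = π(0.170)⁴/32 = 8.200×10^-5 m⁴.
T_max = τ_allow·J/r = 7.58×10^7 × 8.200×10^-5 / 0.0850 = 73120 N·m.
ω = 2π·136/60 = 14.24 rad/s, so P_max = T_max·ω = 1.041×10^6 W.

1040 kW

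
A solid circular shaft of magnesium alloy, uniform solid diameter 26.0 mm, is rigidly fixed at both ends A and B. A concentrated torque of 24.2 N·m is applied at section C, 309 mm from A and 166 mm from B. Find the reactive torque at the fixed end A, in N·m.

8.46 N·m

With uniform GJ and both ends fixed, compatibility θ_AC = θ_CB gives T_A·a = T_B·b, together with T_A + T_B = T₀.
T_A = T₀·b/(a+b) = 24.20·166/475.0 = 8.457 N·m; T_B = 15.74 N·m.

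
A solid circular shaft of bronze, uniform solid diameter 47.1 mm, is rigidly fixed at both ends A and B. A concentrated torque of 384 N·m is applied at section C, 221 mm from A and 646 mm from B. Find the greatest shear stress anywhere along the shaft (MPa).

13.9 MPa

With uniform GJ and both ends fixed, compatibility θ_AC = θ_CB gives T_A·a = T_B·b, together with T_A + T_B = T₀.
T_A = T₀·b/(a+b) = 384.0·646/867.0 = 286.1 N·m; T_B = 97.88 N·m.
τ in each portion: τ_AC = 1.39×10^7 Pa, τ_CB = 4.77×10^6 Pa; maximum is in AC.
τ_max = T_AC·r/J = 286.1·0.0236/4.83×10^-7 = 1.395×10^7 Pa.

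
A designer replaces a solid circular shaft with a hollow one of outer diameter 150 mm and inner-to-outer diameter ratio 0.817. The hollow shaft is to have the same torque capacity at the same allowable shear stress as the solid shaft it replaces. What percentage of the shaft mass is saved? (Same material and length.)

50.7 %

Equal τ_max and T ⇒ the solid shaft needs d_s³ = d_o³(1−k⁴), so d_s = 150·(1−0.817⁴)^(1/3) = 123.2 mm.
Area ratio A_h/A_s = d_o²(1−k²)/d_s² = (1−k²)/(1−k⁴)^(2/3) = 0.4927.
Mass saving = 1 − 0.4927 = 50.7 %.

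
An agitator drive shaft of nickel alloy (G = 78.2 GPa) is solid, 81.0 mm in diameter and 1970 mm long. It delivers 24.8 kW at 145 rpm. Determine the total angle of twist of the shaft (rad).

ω = 2π·145/60 = 15.18 rad/s, so T = P/ω = 24.8×10³ / 15.18 = 1633 N·m.
J = πd⁴/32 = π(0.0810)⁴/32 = 4.226×10^-6 m⁴.
θ = T·L/(G·J) = 1633 × 1.97 / (78.2×10⁹ × 4.226×10^-6) = 9.736×10^-3 rad.

0.00974 rad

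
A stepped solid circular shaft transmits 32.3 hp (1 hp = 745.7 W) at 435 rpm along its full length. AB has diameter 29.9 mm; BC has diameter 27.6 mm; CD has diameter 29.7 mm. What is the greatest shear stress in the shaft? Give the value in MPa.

128 MPa

ω = 2π·435/60 = 45.55 rad/s, so T = P/ω = 32.3×745.7 / 45.55 = 528.7 N·m.
Under the same torque, τ_max = 16T/(πd³) is largest where d is smallest — segment BC (d = 27.6 mm).
τ_max = 16·528.7/(π·(0.0276)³) = 1.281×10^8 Pa.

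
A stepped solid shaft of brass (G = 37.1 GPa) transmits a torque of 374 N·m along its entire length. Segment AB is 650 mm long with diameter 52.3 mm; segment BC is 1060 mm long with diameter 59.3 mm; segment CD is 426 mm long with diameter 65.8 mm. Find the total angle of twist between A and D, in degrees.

1.15°

J_AB = π(0.0523)⁴/32 = 7.35×10^-7 m⁴; J_BC = π(0.0593)⁴/32 = 1.21×10^-6 m⁴; J_CD = π(0.0658)⁴/32 = 1.84×10^-6 m⁴.
θ = (T/G)·Σ L_i/J_i = (374.0/37.1×10⁹)·(0.650/7.35×10^-7 + 1.06/1.21×10^-6 + 0.426/1.84×10^-6) = 0.02006 rad.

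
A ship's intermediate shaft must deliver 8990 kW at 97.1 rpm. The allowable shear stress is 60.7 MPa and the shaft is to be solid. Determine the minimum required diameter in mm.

420 mm

ω = 2π·97.1/60 = 10.17 rad/s, so T = P/ω = 8990×10³ / 10.17 = 884100 N·m.
For a solid shaft τ_max = 16T/(πd³), so d = (16T/(π τ_allow))^(1/3) = (16·884100/(π·6.07×10^7))^(1/3) = 0.4202 m.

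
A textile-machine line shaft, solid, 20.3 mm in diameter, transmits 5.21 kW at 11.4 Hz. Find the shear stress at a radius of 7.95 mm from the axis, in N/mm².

34.7 N/mm²

ω = 2π·11.4 = 71.63 rad/s, so T = P/ω = 5.21×10³ / 71.63 = 72.74 N·m.
J = πd⁴/32 = π(0.0203)⁴/32 = 1.667×10^-8 m⁴.
Shear stress varies linearly with radius: τ = T·r/J = 72.74 × 0.00795 / 1.667×10^-8 = 3.468×10^7 Pa.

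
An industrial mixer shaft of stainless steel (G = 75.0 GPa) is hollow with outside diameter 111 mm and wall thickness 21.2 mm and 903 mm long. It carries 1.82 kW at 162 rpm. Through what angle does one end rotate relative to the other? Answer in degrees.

ω = 2π·162/60 = 16.96 rad/s, so T = P/ω = 1.82×10³ / 16.96 = 107.3 N·m.
J = π(d_o⁴ − d_i⁴)/32 = π(0.111⁴ − 0.0686⁴)/32 = 1.273×10^-5 m⁴.
θ = T·L/(G·J) = 107.3 × 0.903 / (75.0×10⁹ × 1.273×10^-5) = 1.015×10^-4 rad.

0.00581°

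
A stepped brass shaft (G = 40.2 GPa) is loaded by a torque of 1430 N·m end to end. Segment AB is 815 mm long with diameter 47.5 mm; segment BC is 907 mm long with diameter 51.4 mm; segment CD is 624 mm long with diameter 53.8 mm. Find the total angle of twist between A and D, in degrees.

7.57°

J_AB = π(0.0475)⁴/32 = 5.00×10^-7 m⁴; J_BC = π(0.0514)⁴/32 = 6.85×10^-7 m⁴; J_CD = π(0.0538)⁴/32 = 8.22×10^-7 m⁴.
θ = (T/G)·Σ L_i/J_i = (1430/40.2×10⁹)·(0.815/5.00×10^-7 + 0.907/6.85×10^-7 + 0.624/8.22×10^-7) = 0.1321 rad.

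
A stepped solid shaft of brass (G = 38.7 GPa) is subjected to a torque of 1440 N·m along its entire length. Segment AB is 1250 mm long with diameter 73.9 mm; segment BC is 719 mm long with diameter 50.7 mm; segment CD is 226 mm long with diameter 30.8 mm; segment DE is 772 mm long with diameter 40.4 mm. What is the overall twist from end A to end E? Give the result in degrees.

15.0°

J_AB = π(0.0739)⁴/32 = 2.93×10^-6 m⁴; J_BC = π(0.0507)⁴/32 = 6.49×10^-7 m⁴; J_CD = π(0.0308)⁴/32 = 8.83×10^-8 m⁴; J_DE = π(0.0404)⁴/32 = 2.62×10^-7 m⁴.
θ = (T/G)·Σ L_i/J_i = (1440/38.7×10⁹)·(1.25/2.93×10^-6 + 0.719/6.49×10^-7 + 0.226/8.83×10^-8 + 0.772/2.62×10^-7) = 0.2621 rad.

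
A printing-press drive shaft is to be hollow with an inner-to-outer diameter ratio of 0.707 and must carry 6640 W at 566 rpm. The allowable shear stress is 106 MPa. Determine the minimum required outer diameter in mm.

19.3 mm

ω = 2π·566/60 = 59.27 rad/s, so T = P/ω = 6640 / 59.27 = 112.0 N·m.
For a hollow shaft with d_i/d_o = 0.707: τ_max = 16T/(π d_o³ (1−k⁴)), so d_o = [16T/(π τ_allow (1−k⁴))]^(1/3) = [16·112.0/(π·1.06×10^8·0.7502)]^(1/3) = 0.01929 m.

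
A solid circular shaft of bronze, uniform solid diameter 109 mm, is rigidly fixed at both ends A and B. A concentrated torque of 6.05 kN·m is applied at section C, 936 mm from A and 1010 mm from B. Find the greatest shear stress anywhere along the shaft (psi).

With uniform GJ and both ends fixed, compatibility θ_AC = θ_CB gives T_A·a = T_B·b, together with T_A + T_B = T₀.
T_A = T₀·b/(a+b) = 6050·1010/1946 = 3140 N·m; T_B = 2910 N·m.
τ in each portion: τ_AC = 1.23×10^7 Pa, τ_CB = 1.14×10^7 Pa; maximum is in AC.
τ_max = T_AC·r/J = 3140·0.0545/1.39×10^-5 = 1.235×10^7 Pa.

1790 psi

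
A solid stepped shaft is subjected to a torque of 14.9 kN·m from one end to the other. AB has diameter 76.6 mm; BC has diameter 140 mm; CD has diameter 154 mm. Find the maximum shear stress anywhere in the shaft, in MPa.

169 MPa

Under the same torque, τ_max = 16T/(πd³) is largest where d is smallest — segment AB (d = 76.6 mm).
τ_max = 16·14900/(π·(0.0766)³) = 1.688×10^8 Pa.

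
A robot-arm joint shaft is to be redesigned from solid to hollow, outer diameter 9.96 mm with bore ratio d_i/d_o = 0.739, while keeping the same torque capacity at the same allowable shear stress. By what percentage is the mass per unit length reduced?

42.5 %

Equal τ_max and T ⇒ the solid shaft needs d_s³ = d_o³(1−k⁴), so d_s = 9.96·(1−0.739⁴)^(1/3) = 8.851 mm.
Area ratio A_h/A_s = d_o²(1−k²)/d_s² = (1−k²)/(1−k⁴)^(2/3) = 0.5748.
Mass saving = 1 − 0.5748 = 42.5 %.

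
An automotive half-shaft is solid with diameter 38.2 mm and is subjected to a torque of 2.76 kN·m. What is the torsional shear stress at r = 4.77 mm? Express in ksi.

9.13 ksi

J = πd⁴/32 = π(0.0382)⁴/32 = 2.091×10^-7 m⁴.
Shear stress varies linearly with radius: τ = T·r/J = 2760 × 0.00477 / 2.091×10^-7 = 6.298×10^7 Pa.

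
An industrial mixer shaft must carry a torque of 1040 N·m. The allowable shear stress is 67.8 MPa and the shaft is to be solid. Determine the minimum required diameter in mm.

42.7 mm

For a solid shaft τ_max = 16T/(πd³), so d = (16T/(π τ_allow))^(1/3) = (16·1040/(π·6.78×10^7))^(1/3) = 0.04275 m.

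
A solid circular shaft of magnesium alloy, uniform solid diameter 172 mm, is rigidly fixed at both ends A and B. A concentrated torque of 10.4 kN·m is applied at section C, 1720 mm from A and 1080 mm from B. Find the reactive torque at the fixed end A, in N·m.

With uniform GJ and both ends fixed, compatibility θ_AC = θ_CB gives T_A·a = T_B·b, together with T_A + T_B = T₀.
T_A = T₀·b/(a+b) = 10400·1080/2800 = 4011 N·m; T_B = 6389 N·m.

4010 N·m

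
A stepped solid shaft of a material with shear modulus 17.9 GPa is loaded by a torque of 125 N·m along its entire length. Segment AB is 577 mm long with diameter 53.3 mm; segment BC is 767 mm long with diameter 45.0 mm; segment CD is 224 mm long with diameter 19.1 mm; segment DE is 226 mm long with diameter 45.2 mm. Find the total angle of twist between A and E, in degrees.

8.13°

J_AB = π(0.0533)⁴/32 = 7.92×10^-7 m⁴; J_BC = π(0.0450)⁴/32 = 4.03×10^-7 m⁴; J_CD = π(0.0191)⁴/32 = 1.31×10^-8 m⁴; J_DE = π(0.0452)⁴/32 = 4.10×10^-7 m⁴.
θ = (T/G)·Σ L_i/J_i = (125.0/17.9×10⁹)·(0.577/7.92×10^-7 + 0.767/4.03×10^-7 + 0.224/1.31×10^-8 + 0.226/4.10×10^-7) = 0.1420 rad.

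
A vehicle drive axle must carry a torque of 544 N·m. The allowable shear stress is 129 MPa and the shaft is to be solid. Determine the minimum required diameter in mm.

27.8 mm

For a solid shaft τ_max = 16T/(πd³), so d = (16T/(π τ_allow))^(1/3) = (16·544.0/(π·1.29×10^8))^(1/3) = 0.02780 m.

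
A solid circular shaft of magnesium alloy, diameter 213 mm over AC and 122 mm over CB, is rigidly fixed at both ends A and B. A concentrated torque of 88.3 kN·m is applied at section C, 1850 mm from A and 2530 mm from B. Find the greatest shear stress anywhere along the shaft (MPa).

43.1 MPa

Compatibility: T_A·a/J_AC = T_B·b/J_CB with T_A + T_B = T₀.
J_AC = 2.02×10^-4 m⁴, J_CB = 2.17×10^-5 m⁴, so T_A = T₀·(J_AC/a)/((J_AC/a)+(J_CB/b)) = 81860 N·m, T_B = 6442 N·m.
τ in each portion: τ_AC = 4.31×10^7 Pa, τ_CB = 1.81×10^7 Pa; maximum is in AC.
τ_max = T_AC·r/J = 81860·0.106/2.02×10^-4 = 4.314×10^7 Pa.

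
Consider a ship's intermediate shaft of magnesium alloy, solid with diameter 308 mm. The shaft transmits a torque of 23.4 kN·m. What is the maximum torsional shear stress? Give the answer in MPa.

J = πd⁴/32 = π(0.308)⁴/32 = 8.835×10^-4 m⁴.
τ_max = T·r/J = 23400 × 0.154 / 8.835×10^-4 = 4.079×10^6 Pa.

4.08 MPa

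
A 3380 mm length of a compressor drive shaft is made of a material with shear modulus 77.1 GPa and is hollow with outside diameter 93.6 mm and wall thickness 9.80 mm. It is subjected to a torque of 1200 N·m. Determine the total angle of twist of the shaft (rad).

0.0115 rad

J = π(d_o⁴ − d_i⁴)/32 = π(0.0936⁴ − 0.0740⁴)/32 = 4.591×10^-6 m⁴.
θ = T·L/(G·J) = 1200 × 3.38 / (77.1×10⁹ × 4.591×10^-6) = 0.01146 rad.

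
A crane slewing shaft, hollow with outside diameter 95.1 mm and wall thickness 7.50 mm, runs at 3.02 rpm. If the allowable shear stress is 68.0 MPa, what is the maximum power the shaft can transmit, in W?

J = π(d_o⁴ − d_i⁴)/32 = π(0.0951⁴ − 0.0801⁴)/32 = 3.989×10^-6 m⁴.
T_max = τ_allow·J/r = 6.80×10^7 × 3.989×10^-6 / 0.0475 = 5704 N·m.
ω = 2π·3.02/60 = 0.3163 rad/s, so P_max = T_max·ω = 1804 W.

1800 W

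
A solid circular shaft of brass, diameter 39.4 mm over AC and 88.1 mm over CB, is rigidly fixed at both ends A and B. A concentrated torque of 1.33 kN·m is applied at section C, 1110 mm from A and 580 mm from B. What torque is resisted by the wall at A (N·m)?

27.2 N·m

Compatibility: T_A·a/J_AC = T_B·b/J_CB with T_A + T_B = T₀.
J_AC = 2.37×10^-7 m⁴, J_CB = 5.91×10^-6 m⁴, so T_A = T₀·(J_AC/a)/((J_AC/a)+(J_CB/b)) = 27.23 N·m, T_B = 1303 N·m.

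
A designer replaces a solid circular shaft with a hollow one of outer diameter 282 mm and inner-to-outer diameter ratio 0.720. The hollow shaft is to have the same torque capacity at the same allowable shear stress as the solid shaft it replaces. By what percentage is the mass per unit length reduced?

Equal τ_max and T ⇒ the solid shaft needs d_s³ = d_o³(1−k⁴), so d_s = 282·(1−0.720⁴)^(1/3) = 254.1 mm.
Area ratio A_h/A_s = d_o²(1−k²)/d_s² = (1−k²)/(1−k⁴)^(2/3) = 0.5933.
Mass saving = 1 − 0.5933 = 40.7 %.

40.7 %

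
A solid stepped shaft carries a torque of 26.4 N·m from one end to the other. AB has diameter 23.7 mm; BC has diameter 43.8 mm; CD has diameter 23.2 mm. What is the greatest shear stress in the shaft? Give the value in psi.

Under the same torque, τ_max = 16T/(πd³) is largest where d is smallest — segment CD (d = 23.2 mm).
τ_max = 16·26.40/(π·(0.0232)³) = 1.077×10^7 Pa.

1560 psi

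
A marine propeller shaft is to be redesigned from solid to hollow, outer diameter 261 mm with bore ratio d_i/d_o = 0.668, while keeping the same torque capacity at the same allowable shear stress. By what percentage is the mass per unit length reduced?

35.8 %

Equal τ_max and T ⇒ the solid shaft needs d_s³ = d_o³(1−k⁴), so d_s = 261·(1−0.668⁴)^(1/3) = 242.4 mm.
Area ratio A_h/A_s = d_o²(1−k²)/d_s² = (1−k²)/(1−k⁴)^(2/3) = 0.6421.
Mass saving = 1 − 0.6421 = 35.8 %.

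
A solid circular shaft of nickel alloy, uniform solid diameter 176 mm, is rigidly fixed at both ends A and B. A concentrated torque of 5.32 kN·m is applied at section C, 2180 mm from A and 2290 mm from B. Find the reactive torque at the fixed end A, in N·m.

2730 N·m

With uniform GJ and both ends fixed, compatibility θ_AC = θ_CB gives T_A·a = T_B·b, together with T_A + T_B = T₀.
T_A = T₀·b/(a+b) = 5320·2290/4470 = 2725 N·m; T_B = 2595 N·m.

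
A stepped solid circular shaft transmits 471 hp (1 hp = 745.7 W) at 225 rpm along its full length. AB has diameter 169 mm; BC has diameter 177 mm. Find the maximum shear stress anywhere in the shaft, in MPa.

15.7 MPa

ω = 2π·225/60 = 23.56 rad/s, so T = P/ω = 471×745.7 / 23.56 = 14910 N·m.
Under the same torque, τ_max = 16T/(πd³) is largest where d is smallest — segment AB (d = 169 mm).
τ_max = 16·14910/(π·(0.169)³) = 1.573×10^7 Pa.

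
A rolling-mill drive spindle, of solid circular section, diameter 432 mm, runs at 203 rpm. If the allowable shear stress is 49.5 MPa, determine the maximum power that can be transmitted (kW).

16700 kW

J = πd⁴/32 = π(0.432)⁴/32 = 3.419×10^-3 m⁴.
T_max = τ_allow·J/r = 4.95×10^7 × 3.419×10^-3 / 0.216 = 783600 N·m.
ω = 2π·203/60 = 21.26 rad/s, so P_max = T_max·ω = 1.666×10^7 W.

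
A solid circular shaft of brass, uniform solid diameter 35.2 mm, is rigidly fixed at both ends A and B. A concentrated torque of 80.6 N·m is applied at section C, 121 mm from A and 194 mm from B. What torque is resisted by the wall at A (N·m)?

With uniform GJ and both ends fixed, compatibility θ_AC = θ_CB gives T_A·a = T_B·b, together with T_A + T_B = T₀.
T_A = T₀·b/(a+b) = 80.60·194/315.0 = 49.64 N·m; T_B = 30.96 N·m.

49.6 N·m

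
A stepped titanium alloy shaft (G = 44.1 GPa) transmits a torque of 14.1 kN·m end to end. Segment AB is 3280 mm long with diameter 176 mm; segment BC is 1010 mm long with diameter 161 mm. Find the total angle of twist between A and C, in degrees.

0.918°

J_AB = π(0.176)⁴/32 = 9.42×10^-5 m⁴; J_BC = π(0.161)⁴/32 = 6.60×10^-5 m⁴.
θ = (T/G)·Σ L_i/J_i = (14100/44.1×10⁹)·(3.28/9.42×10^-5 + 1.01/6.60×10^-5) = 0.01603 rad.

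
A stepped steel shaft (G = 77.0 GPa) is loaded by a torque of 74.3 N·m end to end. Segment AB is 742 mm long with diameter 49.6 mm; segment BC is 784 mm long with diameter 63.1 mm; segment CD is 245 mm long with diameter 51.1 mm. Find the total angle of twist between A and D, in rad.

0.00204 rad

J_AB = π(0.0496)⁴/32 = 5.94×10^-7 m⁴; J_BC = π(0.0631)⁴/32 = 1.56×10^-6 m⁴; J_CD = π(0.0511)⁴/32 = 6.69×10^-7 m⁴.
θ = (T/G)·Σ L_i/J_i = (74.30/77.0×10⁹)·(0.742/5.94×10^-7 + 0.784/1.56×10^-6 + 0.245/6.69×10^-7) = 2.044×10^-3 rad.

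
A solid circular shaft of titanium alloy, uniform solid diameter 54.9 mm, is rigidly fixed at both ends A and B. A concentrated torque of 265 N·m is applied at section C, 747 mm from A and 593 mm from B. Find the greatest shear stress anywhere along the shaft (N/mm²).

4.55 N/mm²

With uniform GJ and both ends fixed, compatibility θ_AC = θ_CB gives T_A·a = T_B·b, together with T_A + T_B = T₀.
T_A = T₀·b/(a+b) = 265.0·593/1340 = 117.3 N·m; T_B = 147.7 N·m.
τ in each portion: τ_AC = 3.61×10^6 Pa, τ_CB = 4.55×10^6 Pa; maximum is in CB.
τ_max = T_CB·r/J = 147.7·0.0274/8.92×10^-7 = 4.547×10^6 Pa.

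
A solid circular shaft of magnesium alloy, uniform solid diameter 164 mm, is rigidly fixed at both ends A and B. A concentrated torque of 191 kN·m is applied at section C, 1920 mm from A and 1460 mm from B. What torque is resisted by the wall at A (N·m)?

With uniform GJ and both ends fixed, compatibility θ_AC = θ_CB gives T_A·a = T_B·b, together with T_A + T_B = T₀.
T_A = T₀·b/(a+b) = 191000·1460/3380 = 82500 N·m; T_B = 108500 N·m.

82500 N·m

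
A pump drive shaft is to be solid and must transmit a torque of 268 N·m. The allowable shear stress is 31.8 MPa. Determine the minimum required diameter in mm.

For a solid shaft τ_max = 16T/(πd³), so d = (16T/(π τ_allow))^(1/3) = (16·268.0/(π·3.18×10^7))^(1/3) = 0.03501 m.

35.0 mm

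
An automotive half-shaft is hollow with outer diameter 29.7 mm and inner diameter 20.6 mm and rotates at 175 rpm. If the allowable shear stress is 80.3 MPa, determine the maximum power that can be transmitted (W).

J = π(d_o⁴ − d_i⁴)/32 = π(0.0297⁴ − 0.0206⁴)/32 = 5.871×10^-8 m⁴.
T_max = τ_allow·J/r = 8.03×10^7 × 5.871×10^-8 / 0.0149 = 317.5 N·m.
ω = 2π·175/60 = 18.33 rad/s, so P_max = T_max·ω = 5818 W.

5820 W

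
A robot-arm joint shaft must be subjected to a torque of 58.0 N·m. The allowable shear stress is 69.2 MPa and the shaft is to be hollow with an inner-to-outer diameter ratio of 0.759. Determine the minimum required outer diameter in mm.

For a hollow shaft with d_i/d_o = 0.759: τ_max = 16T/(π d_o³ (1−k⁴)), so d_o = [16T/(π τ_allow (1−k⁴))]^(1/3) = [16·58.00/(π·6.92×10^7·0.6681)]^(1/3) = 0.01856 m.

18.6 mm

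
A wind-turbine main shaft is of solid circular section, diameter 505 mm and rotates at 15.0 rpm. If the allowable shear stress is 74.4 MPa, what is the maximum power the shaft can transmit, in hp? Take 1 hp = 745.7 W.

3960 hp

J = πd⁴/32 = π(0.505)⁴/32 = 6.385×10^-3 m⁴.
T_max = τ_allow·J/r = 7.44×10^7 × 6.385×10^-3 / 0.253 = 1.881e6 N·m.
ω = 2π·15.0/60 = 1.571 rad/s, so P_max = T_max·ω = 2.955×10^6 W.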